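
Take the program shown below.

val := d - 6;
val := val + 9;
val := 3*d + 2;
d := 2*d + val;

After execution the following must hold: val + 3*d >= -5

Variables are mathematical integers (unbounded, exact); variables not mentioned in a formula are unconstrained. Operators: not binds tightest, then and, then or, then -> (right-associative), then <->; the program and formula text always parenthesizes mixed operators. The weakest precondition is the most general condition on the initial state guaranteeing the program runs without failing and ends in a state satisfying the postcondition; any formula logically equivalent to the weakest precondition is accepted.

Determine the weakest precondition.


Working backward. After the program, the postcondition val + 3*d >= -5 must hold; in canonical form it is 3*d + val >= -5.
Before d := 2*d + val: 6*d + 4*val >= -5
Before val := 3*d + 2: 18*d >= -13
Before val := val + 9: 18*d >= -13
Before val := d - 6: 18*d >= -13
Answer: WP = 18*d >= -13


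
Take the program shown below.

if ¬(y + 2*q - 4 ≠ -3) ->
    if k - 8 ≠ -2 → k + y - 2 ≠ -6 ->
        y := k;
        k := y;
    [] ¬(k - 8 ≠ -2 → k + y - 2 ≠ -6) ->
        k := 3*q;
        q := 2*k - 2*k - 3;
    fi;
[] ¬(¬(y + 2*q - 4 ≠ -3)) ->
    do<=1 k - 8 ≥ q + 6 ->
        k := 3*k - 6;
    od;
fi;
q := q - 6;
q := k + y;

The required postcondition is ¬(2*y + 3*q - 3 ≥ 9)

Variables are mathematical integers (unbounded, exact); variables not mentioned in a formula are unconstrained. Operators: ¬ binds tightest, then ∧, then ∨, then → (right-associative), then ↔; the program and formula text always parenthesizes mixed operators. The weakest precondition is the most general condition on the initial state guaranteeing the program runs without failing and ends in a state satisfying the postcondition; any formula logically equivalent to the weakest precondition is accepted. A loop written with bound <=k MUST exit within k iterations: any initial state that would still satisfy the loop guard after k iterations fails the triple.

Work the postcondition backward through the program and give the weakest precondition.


Working backward. After the program, the postcondition ¬(2*y + 3*q - 3 ≥ 9) must hold; in canonical form it is ¬(3*q + 2*y ≥ 12).
Before q := k + y: ¬(3*k + 5*y ≥ 12)
Before q := q - 6: ¬(3*k + 5*y ≥ 12)
Then branch requires ((k ≠ 6 → k + y ≠ -4) → (¬(8*k ≥ 12))) ∧ ((¬(k ≠ 6 → k + y ≠ -4)) → (¬(9*q + 5*y ≥ 12))); else branch requires (k ≥ q + 14 → ((¬(3*k ≥ q + 20)) ∧ (¬(9*k + 5*y ≥ 30)))) ∧ ((¬(k ≥ q + 14)) → (¬(3*k + 5*y ≥ 12))).
Before the if: ((¬(2*q + y ≠ 1)) → (((k ≠ 6 → k + y ≠ -4) → (¬(8*k ≥ 12))) ∧ ((¬(k ≠ 6 → k + y ≠ -4)) → (¬(9*q + 5*y ≥ 12))))) ∧ (2*q + y ≠ 1 → ((k ≥ q + 14 → ((¬(3*k ≥ q + 20)) ∧ (¬(9*k + 5*y ≥ 30)))) ∧ ((¬(k ≥ q + 14)) → (¬(3*k + 5*y ≥ 12)))))
Answer: WP = ((¬(2*q + y ≠ 1)) → (((k ≠ 6 → k + y ≠ -4) → (¬(8*k ≥ 12))) ∧ ((¬(k ≠ 6 → k + y ≠ -4)) → (¬(9*q + 5*y ≥ 12))))) ∧ (2*q + y ≠ 1 → ((k ≥ q + 14 → ((¬(3*k ≥ q + 20)) ∧ (¬(9*k + 5*y ≥ 30)))) ∧ ((¬(k ≥ q + 14)) → (¬(3*k + 5*y ≥ 12)))))


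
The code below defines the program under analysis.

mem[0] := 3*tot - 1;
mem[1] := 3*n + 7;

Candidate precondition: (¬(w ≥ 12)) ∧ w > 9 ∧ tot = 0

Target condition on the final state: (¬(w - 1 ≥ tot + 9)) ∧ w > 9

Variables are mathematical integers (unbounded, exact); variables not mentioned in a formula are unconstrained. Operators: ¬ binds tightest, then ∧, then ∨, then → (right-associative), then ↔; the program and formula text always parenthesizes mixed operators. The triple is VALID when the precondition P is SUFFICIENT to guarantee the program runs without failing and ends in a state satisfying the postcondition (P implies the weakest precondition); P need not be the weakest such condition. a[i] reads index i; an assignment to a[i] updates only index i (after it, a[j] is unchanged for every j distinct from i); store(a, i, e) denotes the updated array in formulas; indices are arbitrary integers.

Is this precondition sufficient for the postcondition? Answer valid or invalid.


Working backward. After the program, the postcondition (¬(w - 1 ≥ tot + 9)) ∧ w > 9 must hold; in canonical form it is (¬(w ≥ tot + 10)) ∧ w > 9.
Before mem[1] := 3*n + 7: (¬(w ≥ tot + 10)) ∧ w > 9
Before mem[0] := 3*tot - 1: (¬(w ≥ tot + 10)) ∧ w > 9
The weakest precondition is (¬(w ≥ tot + 10)) ∧ w > 9.
Check whether (¬(w ≥ 12)) ∧ w > 9 ∧ tot = 0 implies it.
Countermodel: at the initial state tot = 0, w = 10, the precondition holds but the weakest precondition fails.
Answer: invalid


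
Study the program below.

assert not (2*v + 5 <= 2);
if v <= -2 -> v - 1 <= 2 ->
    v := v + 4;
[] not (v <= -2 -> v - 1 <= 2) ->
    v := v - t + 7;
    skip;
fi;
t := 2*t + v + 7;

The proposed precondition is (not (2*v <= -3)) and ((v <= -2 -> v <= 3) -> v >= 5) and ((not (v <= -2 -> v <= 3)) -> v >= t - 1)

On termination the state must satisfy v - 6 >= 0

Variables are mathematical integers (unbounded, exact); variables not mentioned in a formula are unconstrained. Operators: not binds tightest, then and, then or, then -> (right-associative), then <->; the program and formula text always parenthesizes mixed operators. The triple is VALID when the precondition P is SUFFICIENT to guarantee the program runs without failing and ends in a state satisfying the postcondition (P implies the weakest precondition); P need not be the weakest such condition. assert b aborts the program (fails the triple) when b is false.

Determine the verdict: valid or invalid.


Working backward. After the program, the postcondition v - 6 >= 0 must hold; in canonical form it is v >= 6.
Before t := 2*t + v + 7: v >= 6
Then branch requires v >= 2; else branch requires v >= t - 1.
Before the if: ((v <= -2 -> v <= 3) -> v >= 2) and ((not (v <= -2 -> v <= 3)) -> v >= t - 1)
Before assert not (2*v + 5 <= 2): (not (2*v <= -3)) and ((v <= -2 -> v <= 3) -> v >= 2) and ((not (v <= -2 -> v <= 3)) -> v >= t - 1)
The weakest precondition is (not (2*v <= -3)) and ((v <= -2 -> v <= 3) -> v >= 2) and ((not (v <= -2 -> v <= 3)) -> v >= t - 1).
Check whether (not (2*v <= -3)) and ((v <= -2 -> v <= 3) -> v >= 5) and ((not (v <= -2 -> v <= 3)) -> v >= t - 1) implies it.
Every state satisfying the precondition satisfies the weakest precondition: the implication holds.
Answer: valid


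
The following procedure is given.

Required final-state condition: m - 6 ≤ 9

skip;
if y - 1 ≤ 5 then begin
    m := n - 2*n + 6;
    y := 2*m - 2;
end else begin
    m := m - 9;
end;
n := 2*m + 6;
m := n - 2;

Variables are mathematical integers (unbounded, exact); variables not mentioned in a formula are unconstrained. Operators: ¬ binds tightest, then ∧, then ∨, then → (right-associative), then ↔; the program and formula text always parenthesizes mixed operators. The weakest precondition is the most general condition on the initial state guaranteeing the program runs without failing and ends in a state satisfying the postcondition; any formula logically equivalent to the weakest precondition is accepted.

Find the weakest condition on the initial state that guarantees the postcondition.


Working backward. After the program, the postcondition m - 6 ≤ 9 must hold; in canonical form it is m ≤ 15.
Before m := n - 2: n ≤ 17
Before n := 2*m + 6: 2*m ≤ 11
Then branch requires 2*n ≥ 1; else branch requires 2*m ≤ 29.
Before the if: (y ≤ 6 → 2*n ≥ 1) ∧ ((¬(y ≤ 6)) → 2*m ≤ 29)
Before skip: (y ≤ 6 → 2*n ≥ 1) ∧ ((¬(y ≤ 6)) → 2*m ≤ 29)
Answer: WP = (y ≤ 6 → 2*n ≥ 1) ∧ ((¬(y ≤ 6)) → 2*m ≤ 29)


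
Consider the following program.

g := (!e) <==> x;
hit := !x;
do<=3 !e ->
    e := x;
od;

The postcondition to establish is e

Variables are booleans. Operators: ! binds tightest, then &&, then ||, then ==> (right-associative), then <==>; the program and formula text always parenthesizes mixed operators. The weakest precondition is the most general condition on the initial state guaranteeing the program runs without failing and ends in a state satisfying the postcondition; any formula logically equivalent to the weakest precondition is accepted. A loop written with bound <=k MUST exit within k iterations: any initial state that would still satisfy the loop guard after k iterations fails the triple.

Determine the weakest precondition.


Working backward. After the program, e must hold.
Before the loop (bound <=3), unroll the exhaustion recursion (WP_0 = exit-now case; WP_j = one more guarded iteration, up to j = 3):
  WP_0: e
  WP_1: (!e) ==> x
  WP_2: (!e) ==> ((!x) ==> x)
  WP_3: (!e) ==> ((!x) ==> ((!x) ==> x))
So before the loop: (!e) ==> ((!x) ==> ((!x) ==> x))
Before hit := !x: (!e) ==> ((!x) ==> ((!x) ==> x))
Before g := (!e) <==> x: (!e) ==> ((!x) ==> ((!x) ==> x))
Answer: WP = (!e) ==> ((!x) ==> ((!x) ==> x))


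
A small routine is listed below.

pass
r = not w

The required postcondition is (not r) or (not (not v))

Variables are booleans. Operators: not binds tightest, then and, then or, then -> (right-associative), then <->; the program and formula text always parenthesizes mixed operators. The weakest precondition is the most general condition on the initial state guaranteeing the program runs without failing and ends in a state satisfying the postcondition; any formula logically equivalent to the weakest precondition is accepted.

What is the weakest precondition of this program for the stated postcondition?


Working backward. After the program, the postcondition (not r) or (not (not v)) must hold; in canonical form it is (not r) or v.
Before r := not w: w or v
Before skip: w or v
Answer: WP = w or v


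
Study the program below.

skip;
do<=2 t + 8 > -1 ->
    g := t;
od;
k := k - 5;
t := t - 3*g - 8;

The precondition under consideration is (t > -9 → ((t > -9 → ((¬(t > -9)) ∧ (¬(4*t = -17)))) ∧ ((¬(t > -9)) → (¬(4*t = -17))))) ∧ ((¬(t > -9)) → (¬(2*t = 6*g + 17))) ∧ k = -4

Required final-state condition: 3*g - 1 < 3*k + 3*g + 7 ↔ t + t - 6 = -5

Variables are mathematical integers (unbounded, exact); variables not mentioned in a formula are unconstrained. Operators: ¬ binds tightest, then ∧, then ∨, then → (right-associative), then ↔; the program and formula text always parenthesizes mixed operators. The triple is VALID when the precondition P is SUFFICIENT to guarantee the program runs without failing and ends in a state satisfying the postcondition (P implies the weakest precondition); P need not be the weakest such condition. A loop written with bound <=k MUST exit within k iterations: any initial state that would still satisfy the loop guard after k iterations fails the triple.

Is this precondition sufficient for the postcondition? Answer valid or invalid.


Working backward. After the program, the postcondition 3*g - 1 < 3*k + 3*g + 7 ↔ t + t - 6 = -5 must hold; in canonical form it is 3*k > -8 ↔ 2*t = 1.
Before t := t - 3*g - 8: 3*k > -8 ↔ 2*t = 6*g + 17
Before k := k - 5: 3*k > 7 ↔ 2*t = 6*g + 17
Before the loop (bound <=2), unroll the exhaustion recursion (WP_0 = exit-now case; WP_j = one more guarded iteration, up to j = 2):
  WP_0: (¬(t > -9)) ∧ (3*k > 7 ↔ 2*t = 6*g + 17)
  WP_1: (t > -9 → ((¬(t > -9)) ∧ (3*k > 7 ↔ 4*t = -17))) ∧ ((¬(t > -9)) → (3*k > 7 ↔ 2*t = 6*g + 17))
  WP_2: (t > -9 → ((t > -9 → ((¬(t > -9)) ∧ (3*k > 7 ↔ 4*t = -17))) ∧ ((¬(t > -9)) → (3*k > 7 ↔ 4*t = -17)))) ∧ ((¬(t > -9)) → (3*k > 7 ↔ 2*t = 6*g + 17))
So before the loop: (t > -9 → ((t > -9 → ((¬(t > -9)) ∧ (3*k > 7 ↔ 4*t = -17))) ∧ ((¬(t > -9)) → (3*k > 7 ↔ 4*t = -17)))) ∧ ((¬(t > -9)) → (3*k > 7 ↔ 2*t = 6*g + 17))
Before skip: (t > -9 → ((t > -9 → ((¬(t > -9)) ∧ (3*k > 7 ↔ 4*t = -17))) ∧ ((¬(t > -9)) → (3*k > 7 ↔ 4*t = -17)))) ∧ ((¬(t > -9)) → (3*k > 7 ↔ 2*t = 6*g + 17))
The weakest precondition is (t > -9 → ((t > -9 → ((¬(t > -9)) ∧ (3*k > 7 ↔ 4*t = -17))) ∧ ((¬(t > -9)) → (3*k > 7 ↔ 4*t = -17)))) ∧ ((¬(t > -9)) → (3*k > 7 ↔ 2*t = 6*g + 17)).
Check whether (t > -9 → ((t > -9 → ((¬(t > -9)) ∧ (¬(4*t = -17)))) ∧ ((¬(t > -9)) → (¬(4*t = -17))))) ∧ ((¬(t > -9)) → (¬(2*t = 6*g + 17))) ∧ k = -4 implies it.
Every state satisfying the precondition satisfies the weakest precondition: the implication holds.
Answer: valid


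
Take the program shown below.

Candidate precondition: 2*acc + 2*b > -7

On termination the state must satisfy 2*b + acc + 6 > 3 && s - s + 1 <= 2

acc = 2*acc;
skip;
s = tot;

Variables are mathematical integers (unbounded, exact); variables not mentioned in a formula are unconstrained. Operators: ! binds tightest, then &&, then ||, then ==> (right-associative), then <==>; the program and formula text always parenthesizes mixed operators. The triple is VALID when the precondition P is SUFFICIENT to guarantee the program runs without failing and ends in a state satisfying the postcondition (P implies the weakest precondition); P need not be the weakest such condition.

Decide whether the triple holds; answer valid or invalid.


Working backward. After the program, the postcondition 2*b + acc + 6 > 3 && s - s + 1 <= 2 must hold; in canonical form it is acc + 2*b > -3.
Before s := tot: acc + 2*b > -3
Before skip: acc + 2*b > -3
Before acc := 2*acc: 2*acc + 2*b > -3
The weakest precondition is 2*acc + 2*b > -3.
Check whether 2*acc + 2*b > -7 implies it.
Countermodel: at the initial state acc = -2, b = 0, the precondition holds but the weakest precondition fails.
Answer: invalid


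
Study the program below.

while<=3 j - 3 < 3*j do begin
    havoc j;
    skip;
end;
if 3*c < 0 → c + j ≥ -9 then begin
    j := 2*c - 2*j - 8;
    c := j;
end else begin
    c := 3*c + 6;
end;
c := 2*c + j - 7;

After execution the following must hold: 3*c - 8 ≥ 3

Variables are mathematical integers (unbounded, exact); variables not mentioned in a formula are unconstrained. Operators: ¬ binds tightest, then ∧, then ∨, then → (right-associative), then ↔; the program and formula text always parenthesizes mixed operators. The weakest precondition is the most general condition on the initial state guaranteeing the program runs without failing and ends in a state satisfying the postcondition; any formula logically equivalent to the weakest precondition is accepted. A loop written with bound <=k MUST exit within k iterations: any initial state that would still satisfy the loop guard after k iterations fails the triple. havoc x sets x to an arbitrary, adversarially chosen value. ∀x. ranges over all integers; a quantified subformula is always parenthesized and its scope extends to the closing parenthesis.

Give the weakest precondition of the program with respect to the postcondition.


Working backward. After the program, the postcondition 3*c - 8 ≥ 3 must hold; in canonical form it is 3*c ≥ 11.
Before c := 2*c + j - 7: 6*c + 3*j ≥ 32
Then branch requires 18*c ≥ 18*j + 104; else branch requires 18*c + 3*j ≥ -4.
Before the if: ((3*c < 0 → c + j ≥ -9) → 18*c ≥ 18*j + 104) ∧ ((¬(3*c < 0 → c + j ≥ -9)) → 18*c + 3*j ≥ -4)
Before the loop (bound <=3), unroll the exhaustion recursion (WP_0 = exit-now case; WP_j = one more guarded iteration, up to j = 3):
  WP_0: (¬(2*j > -3)) ∧ ((3*c < 0 → c + j ≥ -9) → 18*c ≥ 18*j + 104) ∧ ((¬(3*c < 0 → c + j ≥ -9)) → 18*c + 3*j ≥ -4)
  WP_1: (2*j > -3 → (∀j_1. ((¬(2*j_1 > -3)) ∧ ((3*c < 0 → c + j_1 ≥ -9) → 18*c ≥ 18*j_1 + 104) ∧ ((¬(3*c < 0 → c + j_1 ≥ -9)) → 18*c + 3*j_1 ≥ -4)))) ∧ ((¬(2*j > -3)) → (((3*c < 0 → c + j ≥ -9) → 18*c ≥ 18*j + 104) ∧ ((¬(3*c < 0 → c + j ≥ -9)) → 18*c + 3*j ≥ -4)))
  WP_2: (2*j > -3 → (∀j_2. ((2*j_2 > -3 → (∀j_1. ((¬(2*j_1 > -3)) ∧ ((3*c < 0 → c + j_1 ≥ -9) → 18*c ≥ 18*j_1 + 104) ∧ ((¬(3*c < 0 → c + j_1 ≥ -9)) → 18*c + 3*j_1 ≥ -4)))) ∧ ((¬(2*j_2 > -3)) → (((3*c < 0 → c + j_2 ≥ -9) → 18*c ≥ 18*j_2 + 104) ∧ ((¬(3*c < 0 → c + j_2 ≥ -9)) → 18*c + 3*j_2 ≥ -4)))))) ∧ ((¬(2*j > -3)) → (((3*c < 0 → c + j ≥ -9) → 18*c ≥ 18*j + 104) ∧ ((¬(3*c < 0 → c + j ≥ -9)) → 18*c + 3*j ≥ -4)))
  WP_3: (2*j > -3 → (∀j_3. ((2*j_3 > -3 → (∀j_2. ((2*j_2 > -3 → (∀j_1. ((¬(2*j_1 > -3)) ∧ ((3*c < 0 → c + j_1 ≥ -9) → 18*c ≥ 18*j_1 + 104) ∧ ((¬(3*c < 0 → c + j_1 ≥ -9)) → 18*c + 3*j_1 ≥ -4)))) ∧ ((¬(2*j_2 > -3)) → (((3*c < 0 → c + j_2 ≥ -9) → 18*c ≥ 18*j_2 + 104) ∧ ((¬(3*c < 0 → c + j_2 ≥ -9)) → 18*c + 3*j_2 ≥ -4)))))) ∧ ((¬(2*j_3 > -3)) → (((3*c < 0 → c + j_3 ≥ -9) → 18*c ≥ 18*j_3 + 104) ∧ ((¬(3*c < 0 → c + j_3 ≥ -9)) → 18*c + 3*j_3 ≥ -4)))))) ∧ ((¬(2*j > -3)) → (((3*c < 0 → c + j ≥ -9) → 18*c ≥ 18*j + 104) ∧ ((¬(3*c < 0 → c + j ≥ -9)) → 18*c + 3*j ≥ -4)))
So before the loop: (2*j > -3 → (∀j_3. ((2*j_3 > -3 → (∀j_2. ((2*j_2 > -3 → (∀j_1. ((¬(2*j_1 > -3)) ∧ ((3*c < 0 → c + j_1 ≥ -9) → 18*c ≥ 18*j_1 + 104) ∧ ((¬(3*c < 0 → c + j_1 ≥ -9)) → 18*c + 3*j_1 ≥ -4)))) ∧ ((¬(2*j_2 > -3)) → (((3*c < 0 → c + j_2 ≥ -9) → 18*c ≥ 18*j_2 + 104) ∧ ((¬(3*c < 0 → c + j_2 ≥ -9)) → 18*c + 3*j_2 ≥ -4)))))) ∧ ((¬(2*j_3 > -3)) → (((3*c < 0 → c + j_3 ≥ -9) → 18*c ≥ 18*j_3 + 104) ∧ ((¬(3*c < 0 → c + j_3 ≥ -9)) → 18*c + 3*j_3 ≥ -4)))))) ∧ ((¬(2*j > -3)) → (((3*c < 0 → c + j ≥ -9) → 18*c ≥ 18*j + 104) ∧ ((¬(3*c < 0 → c + j ≥ -9)) → 18*c + 3*j ≥ -4)))
Answer: WP = (2*j > -3 → (∀j_3. ((2*j_3 > -3 → (∀j_2. ((2*j_2 > -3 → (∀j_1. ((¬(2*j_1 > -3)) ∧ ((3*c < 0 → c + j_1 ≥ -9) → 18*c ≥ 18*j_1 + 104) ∧ ((¬(3*c < 0 → c + j_1 ≥ -9)) → 18*c + 3*j_1 ≥ -4)))) ∧ ((¬(2*j_2 > -3)) → (((3*c < 0 → c + j_2 ≥ -9) → 18*c ≥ 18*j_2 + 104) ∧ ((¬(3*c < 0 → c + j_2 ≥ -9)) → 18*c + 3*j_2 ≥ -4)))))) ∧ ((¬(2*j_3 > -3)) → (((3*c < 0 → c + j_3 ≥ -9) → 18*c ≥ 18*j_3 + 104) ∧ ((¬(3*c < 0 → c + j_3 ≥ -9)) → 18*c + 3*j_3 ≥ -4)))))) ∧ ((¬(2*j > -3)) → (((3*c < 0 → c + j ≥ -9) → 18*c ≥ 18*j + 104) ∧ ((¬(3*c < 0 → c + j ≥ -9)) → 18*c + 3*j ≥ -4)))


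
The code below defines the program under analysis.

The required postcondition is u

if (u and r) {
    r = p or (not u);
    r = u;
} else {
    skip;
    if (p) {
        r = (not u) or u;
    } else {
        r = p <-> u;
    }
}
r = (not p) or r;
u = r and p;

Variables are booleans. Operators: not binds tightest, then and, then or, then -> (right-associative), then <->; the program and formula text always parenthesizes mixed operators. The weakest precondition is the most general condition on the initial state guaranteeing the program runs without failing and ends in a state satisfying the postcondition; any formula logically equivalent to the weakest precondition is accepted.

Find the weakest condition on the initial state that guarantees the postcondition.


Working backward. After the program, u must hold.
Before u := r and p: r and p
Before r := (not p) or r: ((not p) or r) and p
Then branch requires ((not p) or u) and p; else branch requires (not p) -> (((not p) or (p <-> u)) and p).
Before the if: ((u and r) -> (((not p) or u) and p)) and ((not (u and r)) -> ((not p) -> (((not p) or (p <-> u)) and p)))
Answer: WP = ((u and r) -> (((not p) or u) and p)) and ((not (u and r)) -> ((not p) -> (((not p) or (p <-> u)) and p)))


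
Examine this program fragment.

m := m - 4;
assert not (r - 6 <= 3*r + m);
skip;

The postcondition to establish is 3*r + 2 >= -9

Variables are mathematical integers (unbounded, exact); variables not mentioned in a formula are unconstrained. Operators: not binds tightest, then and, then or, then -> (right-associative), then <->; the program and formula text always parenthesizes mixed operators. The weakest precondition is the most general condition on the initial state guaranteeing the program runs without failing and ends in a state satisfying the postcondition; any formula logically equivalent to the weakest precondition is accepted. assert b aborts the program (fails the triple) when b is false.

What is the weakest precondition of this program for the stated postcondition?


Working backward. After the program, the postcondition 3*r + 2 >= -9 must hold; in canonical form it is 3*r >= -11.
Before skip: 3*r >= -11
Before assert not (r - 6 <= 3*r + m): (not (m + 2*r >= -6)) and 3*r >= -11
Before m := m - 4: (not (m + 2*r >= -2)) and 3*r >= -11
Answer: WP = (not (m + 2*r >= -2)) and 3*r >= -11


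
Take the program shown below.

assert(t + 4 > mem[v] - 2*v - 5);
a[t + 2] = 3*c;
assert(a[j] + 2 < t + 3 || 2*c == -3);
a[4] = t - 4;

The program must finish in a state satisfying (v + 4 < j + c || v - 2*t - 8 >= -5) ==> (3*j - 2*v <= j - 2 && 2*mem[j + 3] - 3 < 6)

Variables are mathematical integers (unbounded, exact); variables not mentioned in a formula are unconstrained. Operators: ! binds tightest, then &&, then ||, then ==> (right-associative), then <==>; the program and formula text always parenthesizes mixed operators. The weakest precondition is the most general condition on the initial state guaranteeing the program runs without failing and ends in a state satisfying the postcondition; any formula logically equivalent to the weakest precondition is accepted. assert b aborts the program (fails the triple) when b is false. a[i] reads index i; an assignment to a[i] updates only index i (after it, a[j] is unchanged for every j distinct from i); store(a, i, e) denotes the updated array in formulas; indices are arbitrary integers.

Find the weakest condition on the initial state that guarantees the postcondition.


Working backward. After the program, the postcondition (v + 4 < j + c || v - 2*t - 8 >= -5) ==> (3*j - 2*v <= j - 2 && 2*mem[j + 3] - 3 < 6) must hold; in canonical form it is (v < c + j - 4 || v >= 2*t + 3) ==> (2*j <= 2*v - 2 && 2*mem[j + 3] < 9).
Before a[4] := t - 4: (v < c + j - 4 || v >= 2*t + 3) ==> (2*j <= 2*v - 2 && 2*mem[j + 3] < 9)
Before assert a[j] + 2 < t + 3 || 2*c == -3: (a[j] < t + 1 || 2*c == -3) && ((v < c + j - 4 || v >= 2*t + 3) ==> (2*j <= 2*v - 2 && 2*mem[j + 3] < 9))
Before a[t + 2] := 3*c: (store(a, t + 2, 3*c)[j] < t + 1 || 2*c == -3) && ((v < c + j - 4 || v >= 2*t + 3) ==> (2*j <= 2*v - 2 && 2*mem[j + 3] < 9))
Before assert t + 4 > mem[v] - 2*v - 5: t + 2*v > mem[v] - 9 && (store(a, t + 2, 3*c)[j] < t + 1 || 2*c == -3) && ((v < c + j - 4 || v >= 2*t + 3) ==> (2*j <= 2*v - 2 && 2*mem[j + 3] < 9))
Answer: WP = t + 2*v > mem[v] - 9 && (store(a, t + 2, 3*c)[j] < t + 1 || 2*c == -3) && ((v < c + j - 4 || v >= 2*t + 3) ==> (2*j <= 2*v - 2 && 2*mem[j + 3] < 9))


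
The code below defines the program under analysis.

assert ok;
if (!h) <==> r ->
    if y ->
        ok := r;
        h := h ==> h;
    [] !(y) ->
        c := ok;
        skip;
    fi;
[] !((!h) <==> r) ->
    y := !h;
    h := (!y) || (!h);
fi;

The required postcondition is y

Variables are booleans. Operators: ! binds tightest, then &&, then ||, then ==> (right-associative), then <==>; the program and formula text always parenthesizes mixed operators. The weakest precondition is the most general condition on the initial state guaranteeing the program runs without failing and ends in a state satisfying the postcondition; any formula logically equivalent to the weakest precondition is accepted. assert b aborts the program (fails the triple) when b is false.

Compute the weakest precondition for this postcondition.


Working backward. After the program, y must hold.
Then branch requires (!y) ==> y; else branch requires !h.
Before the if: (((!h) <==> r) ==> ((!y) ==> y)) && ((!((!h) <==> r)) ==> (!h))
Before assert ok: ok && (((!h) <==> r) ==> ((!y) ==> y)) && ((!((!h) <==> r)) ==> (!h))
Answer: WP = ok && (((!h) <==> r) ==> ((!y) ==> y)) && ((!((!h) <==> r)) ==> (!h))


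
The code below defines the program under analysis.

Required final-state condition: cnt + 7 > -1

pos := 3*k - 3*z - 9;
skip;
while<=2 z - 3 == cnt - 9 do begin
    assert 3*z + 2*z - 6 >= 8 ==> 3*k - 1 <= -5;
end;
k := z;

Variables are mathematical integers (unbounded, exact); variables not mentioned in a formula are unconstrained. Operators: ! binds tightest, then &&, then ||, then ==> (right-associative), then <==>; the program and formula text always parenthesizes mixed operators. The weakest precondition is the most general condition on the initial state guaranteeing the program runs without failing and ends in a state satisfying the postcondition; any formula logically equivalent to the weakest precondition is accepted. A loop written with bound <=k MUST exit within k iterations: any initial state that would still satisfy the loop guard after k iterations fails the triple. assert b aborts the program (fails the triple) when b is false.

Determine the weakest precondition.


Working backward. After the program, the postcondition cnt + 7 > -1 must hold; in canonical form it is cnt > -8.
Before k := z: cnt > -8
Before the loop (bound <=2), unroll the exhaustion recursion (WP_0 = exit-now case; WP_j = one more guarded iteration, up to j = 2):
  WP_0: (!(z == cnt - 6)) && cnt > -8
  WP_1: (z == cnt - 6 ==> ((5*z >= 14 ==> 3*k <= -4) && (!(z == cnt - 6)) && cnt > -8)) && ((!(z == cnt - 6)) ==> cnt > -8)
  WP_2: (z == cnt - 6 ==> ((5*z >= 14 ==> 3*k <= -4) && (z == cnt - 6 ==> ((5*z >= 14 ==> 3*k <= -4) && (!(z == cnt - 6)) && cnt > -8)) && ((!(z == cnt - 6)) ==> cnt > -8))) && ((!(z == cnt - 6)) ==> cnt > -8)
So before the loop: (z == cnt - 6 ==> ((5*z >= 14 ==> 3*k <= -4) && (z == cnt - 6 ==> ((5*z >= 14 ==> 3*k <= -4) && (!(z == cnt - 6)) && cnt > -8)) && ((!(z == cnt - 6)) ==> cnt > -8))) && ((!(z == cnt - 6)) ==> cnt > -8)
Before skip: (z == cnt - 6 ==> ((5*z >= 14 ==> 3*k <= -4) && (z == cnt - 6 ==> ((5*z >= 14 ==> 3*k <= -4) && (!(z == cnt - 6)) && cnt > -8)) && ((!(z == cnt - 6)) ==> cnt > -8))) && ((!(z == cnt - 6)) ==> cnt > -8)
Before pos := 3*k - 3*z - 9: (z == cnt - 6 ==> ((5*z >= 14 ==> 3*k <= -4) && (z == cnt - 6 ==> ((5*z >= 14 ==> 3*k <= -4) && (!(z == cnt - 6)) && cnt > -8)) && ((!(z == cnt - 6)) ==> cnt > -8))) && ((!(z == cnt - 6)) ==> cnt > -8)
Answer: WP = (z == cnt - 6 ==> ((5*z >= 14 ==> 3*k <= -4) && (z == cnt - 6 ==> ((5*z >= 14 ==> 3*k <= -4) && (!(z == cnt - 6)) && cnt > -8)) && ((!(z == cnt - 6)) ==> cnt > -8))) && ((!(z == cnt - 6)) ==> cnt > -8)


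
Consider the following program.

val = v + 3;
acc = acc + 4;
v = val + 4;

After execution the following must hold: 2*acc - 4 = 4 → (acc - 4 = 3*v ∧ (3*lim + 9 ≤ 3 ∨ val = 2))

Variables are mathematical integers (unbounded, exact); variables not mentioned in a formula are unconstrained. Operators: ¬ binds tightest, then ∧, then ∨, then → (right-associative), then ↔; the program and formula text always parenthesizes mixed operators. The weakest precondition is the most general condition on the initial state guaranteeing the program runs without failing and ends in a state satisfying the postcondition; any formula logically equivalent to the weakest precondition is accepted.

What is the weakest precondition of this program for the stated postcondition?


Working backward. After the program, the postcondition 2*acc - 4 = 4 → (acc - 4 = 3*v ∧ (3*lim + 9 ≤ 3 ∨ val = 2)) must hold; in canonical form it is 2*acc = 8 → (acc = 3*v + 4 ∧ (3*lim ≤ -6 ∨ val = 2)).
Before v := val + 4: 2*acc = 8 → (acc = 3*val + 16 ∧ (3*lim ≤ -6 ∨ val = 2))
Before acc := acc + 4: 2*acc = 0 → (acc = 3*val + 12 ∧ (3*lim ≤ -6 ∨ val = 2))
Before val := v + 3: 2*acc = 0 → (acc = 3*v + 21 ∧ (3*lim ≤ -6 ∨ v = -1))
Answer: WP = 2*acc = 0 → (acc = 3*v + 21 ∧ (3*lim ≤ -6 ∨ v = -1))


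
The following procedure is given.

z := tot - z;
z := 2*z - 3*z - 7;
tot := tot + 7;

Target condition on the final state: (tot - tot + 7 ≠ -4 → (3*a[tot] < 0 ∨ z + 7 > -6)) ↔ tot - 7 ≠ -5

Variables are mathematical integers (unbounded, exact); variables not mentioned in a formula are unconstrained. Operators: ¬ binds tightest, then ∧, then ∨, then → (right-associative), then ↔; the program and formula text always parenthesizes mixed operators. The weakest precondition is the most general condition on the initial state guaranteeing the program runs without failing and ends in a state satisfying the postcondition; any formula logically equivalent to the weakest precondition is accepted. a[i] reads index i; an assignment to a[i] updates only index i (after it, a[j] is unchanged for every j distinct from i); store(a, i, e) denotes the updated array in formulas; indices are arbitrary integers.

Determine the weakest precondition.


Working backward. After the program, the postcondition (tot - tot + 7 ≠ -4 → (3*a[tot] < 0 ∨ z + 7 > -6)) ↔ tot - 7 ≠ -5 must hold; in canonical form it is (3*a[tot] < 0 ∨ z > -13) ↔ tot ≠ 2.
Before tot := tot + 7: (3*a[tot + 7] < 0 ∨ z > -13) ↔ tot ≠ -5
Before z := 2*z - 3*z - 7: (3*a[tot + 7] < 0 ∨ z < 6) ↔ tot ≠ -5
Before z := tot - z: (3*a[tot + 7] < 0 ∨ tot < z + 6) ↔ tot ≠ -5
Answer: WP = (3*a[tot + 7] < 0 ∨ tot < z + 6) ↔ tot ≠ -5


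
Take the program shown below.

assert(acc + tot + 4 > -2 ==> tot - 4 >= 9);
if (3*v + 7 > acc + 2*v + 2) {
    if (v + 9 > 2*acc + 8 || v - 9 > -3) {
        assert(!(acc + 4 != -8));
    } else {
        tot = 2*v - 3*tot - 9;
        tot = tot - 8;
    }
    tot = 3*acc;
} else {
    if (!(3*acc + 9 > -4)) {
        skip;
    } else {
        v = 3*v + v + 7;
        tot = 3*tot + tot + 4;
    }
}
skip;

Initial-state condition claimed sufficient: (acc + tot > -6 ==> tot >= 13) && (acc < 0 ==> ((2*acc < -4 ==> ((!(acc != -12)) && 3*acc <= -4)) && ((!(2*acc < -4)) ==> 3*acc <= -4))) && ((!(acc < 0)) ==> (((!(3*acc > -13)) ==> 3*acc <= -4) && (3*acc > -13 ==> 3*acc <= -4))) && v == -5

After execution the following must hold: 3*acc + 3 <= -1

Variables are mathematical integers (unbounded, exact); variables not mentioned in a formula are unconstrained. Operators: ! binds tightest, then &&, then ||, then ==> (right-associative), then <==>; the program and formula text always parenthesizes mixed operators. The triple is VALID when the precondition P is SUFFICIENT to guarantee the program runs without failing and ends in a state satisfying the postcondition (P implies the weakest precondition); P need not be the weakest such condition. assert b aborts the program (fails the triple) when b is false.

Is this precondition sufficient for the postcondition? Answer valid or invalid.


Working backward. After the program, the postcondition 3*acc + 3 <= -1 must hold; in canonical form it is 3*acc <= -4.
Before skip: 3*acc <= -4
Then branch requires ((v > 2*acc - 1 || v > 6) ==> ((!(acc != -12)) && 3*acc <= -4)) && ((!(v > 2*acc - 1 || v > 6)) ==> 3*acc <= -4); else branch requires ((!(3*acc > -13)) ==> 3*acc <= -4) && (3*acc > -13 ==> 3*acc <= -4).
Before the if: (v > acc - 5 ==> (((v > 2*acc - 1 || v > 6) ==> ((!(acc != -12)) && 3*acc <= -4)) && ((!(v > 2*acc - 1 || v > 6)) ==> 3*acc <= -4))) && ((!(v > acc - 5)) ==> (((!(3*acc > -13)) ==> 3*acc <= -4) && (3*acc > -13 ==> 3*acc <= -4)))
Before assert acc + tot + 4 > -2 ==> tot - 4 >= 9: (acc + tot > -6 ==> tot >= 13) && (v > acc - 5 ==> (((v > 2*acc - 1 || v > 6) ==> ((!(acc != -12)) && 3*acc <= -4)) && ((!(v > 2*acc - 1 || v > 6)) ==> 3*acc <= -4))) && ((!(v > acc - 5)) ==> (((!(3*acc > -13)) ==> 3*acc <= -4) && (3*acc > -13 ==> 3*acc <= -4)))
The weakest precondition is (acc + tot > -6 ==> tot >= 13) && (v > acc - 5 ==> (((v > 2*acc - 1 || v > 6) ==> ((!(acc != -12)) && 3*acc <= -4)) && ((!(v > 2*acc - 1 || v > 6)) ==> 3*acc <= -4))) && ((!(v > acc - 5)) ==> (((!(3*acc > -13)) ==> 3*acc <= -4) && (3*acc > -13 ==> 3*acc <= -4))).
Check whether (acc + tot > -6 ==> tot >= 13) && (acc < 0 ==> ((2*acc < -4 ==> ((!(acc != -12)) && 3*acc <= -4)) && ((!(2*acc < -4)) ==> 3*acc <= -4))) && ((!(acc < 0)) ==> (((!(3*acc > -13)) ==> 3*acc <= -4) && (3*acc > -13 ==> 3*acc <= -4))) && v == -5 implies it.
Every state satisfying the precondition satisfies the weakest precondition: the implication holds.
Answer: valid


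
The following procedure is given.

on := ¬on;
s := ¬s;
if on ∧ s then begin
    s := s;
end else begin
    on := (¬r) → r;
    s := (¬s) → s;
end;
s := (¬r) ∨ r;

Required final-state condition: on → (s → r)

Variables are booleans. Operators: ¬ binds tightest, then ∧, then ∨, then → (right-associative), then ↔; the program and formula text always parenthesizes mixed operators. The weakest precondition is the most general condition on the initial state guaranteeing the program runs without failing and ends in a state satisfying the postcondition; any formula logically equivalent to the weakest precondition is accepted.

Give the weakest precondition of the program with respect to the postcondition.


Working backward. After the program, on → (s → r) must hold.
Before s := (¬r) ∨ r: on → r
Then branch requires on → r; else branch requires ((¬r) → r) → r.
Before the if: ((on ∧ s) → (on → r)) ∧ ((¬(on ∧ s)) → (((¬r) → r) → r))
Before s := ¬s: ((on ∧ (¬s)) → (on → r)) ∧ ((¬(on ∧ (¬s))) → (((¬r) → r) → r))
Before on := ¬on: (((¬on) ∧ (¬s)) → ((¬on) → r)) ∧ ((¬((¬on) ∧ (¬s))) → (((¬r) → r) → r))
Answer: WP = (((¬on) ∧ (¬s)) → ((¬on) → r)) ∧ ((¬((¬on) ∧ (¬s))) → (((¬r) → r) → r))


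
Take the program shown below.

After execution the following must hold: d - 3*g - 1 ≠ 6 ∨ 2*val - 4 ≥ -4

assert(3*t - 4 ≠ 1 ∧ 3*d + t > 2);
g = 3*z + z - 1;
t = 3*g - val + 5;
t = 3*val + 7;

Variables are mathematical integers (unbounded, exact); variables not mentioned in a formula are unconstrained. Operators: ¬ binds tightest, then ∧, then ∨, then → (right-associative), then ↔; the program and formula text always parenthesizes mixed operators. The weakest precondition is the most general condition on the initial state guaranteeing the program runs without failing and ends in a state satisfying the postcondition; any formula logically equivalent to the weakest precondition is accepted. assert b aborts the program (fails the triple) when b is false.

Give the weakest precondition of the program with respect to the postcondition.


Working backward. After the program, the postcondition d - 3*g - 1 ≠ 6 ∨ 2*val - 4 ≥ -4 must hold; in canonical form it is d ≠ 3*g + 7 ∨ 2*val ≥ 0.
Before t := 3*val + 7: d ≠ 3*g + 7 ∨ 2*val ≥ 0
Before t := 3*g - val + 5: d ≠ 3*g + 7 ∨ 2*val ≥ 0
Before g := 3*z + z - 1: d ≠ 12*z + 4 ∨ 2*val ≥ 0
Before assert 3*t - 4 ≠ 1 ∧ 3*d + t > 2: 3*t ≠ 5 ∧ 3*d + t > 2 ∧ (d ≠ 12*z + 4 ∨ 2*val ≥ 0)
Answer: WP = 3*t ≠ 5 ∧ 3*d + t > 2 ∧ (d ≠ 12*z + 4 ∨ 2*val ≥ 0)


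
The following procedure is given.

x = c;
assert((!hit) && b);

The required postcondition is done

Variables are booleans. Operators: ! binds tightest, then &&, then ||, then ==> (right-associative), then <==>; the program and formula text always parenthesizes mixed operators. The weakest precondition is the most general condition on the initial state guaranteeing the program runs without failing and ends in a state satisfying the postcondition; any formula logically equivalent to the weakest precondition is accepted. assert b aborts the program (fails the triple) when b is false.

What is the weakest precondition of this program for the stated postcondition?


Working backward. After the program, done must hold.
Before assert (!hit) && b: (!hit) && b && done
Before x := c: (!hit) && b && done
Answer: WP = (!hit) && b && done


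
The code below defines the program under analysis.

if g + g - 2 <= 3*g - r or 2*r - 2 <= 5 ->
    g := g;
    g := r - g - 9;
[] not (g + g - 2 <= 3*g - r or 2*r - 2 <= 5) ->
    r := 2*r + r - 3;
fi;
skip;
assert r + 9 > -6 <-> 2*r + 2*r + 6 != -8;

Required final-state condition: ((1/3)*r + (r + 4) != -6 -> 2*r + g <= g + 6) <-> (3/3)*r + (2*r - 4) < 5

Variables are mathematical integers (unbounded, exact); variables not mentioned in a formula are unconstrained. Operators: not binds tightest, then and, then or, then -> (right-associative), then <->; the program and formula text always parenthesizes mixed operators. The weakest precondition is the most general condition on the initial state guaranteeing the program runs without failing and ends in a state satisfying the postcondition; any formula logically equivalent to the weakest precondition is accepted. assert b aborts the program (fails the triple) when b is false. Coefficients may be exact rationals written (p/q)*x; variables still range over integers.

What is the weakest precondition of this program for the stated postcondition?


Working backward. After the program, the postcondition ((1/3)*r + (r + 4) != -6 -> 2*r + g <= g + 6) <-> (3/3)*r + (2*r - 4) < 5 must hold; in canonical form it is ((4/3)*r != -10 -> 2*r <= 6) <-> 3*r < 9.
Before assert r + 9 > -6 <-> 2*r + 2*r + 6 != -8: (r > -15 <-> 4*r != -14) and (((4/3)*r != -10 -> 2*r <= 6) <-> 3*r < 9)
Before skip: (r > -15 <-> 4*r != -14) and (((4/3)*r != -10 -> 2*r <= 6) <-> 3*r < 9)
Then branch requires (r > -15 <-> 4*r != -14) and (((4/3)*r != -10 -> 2*r <= 6) <-> 3*r < 9); else branch requires (3*r > -12 <-> 12*r != -2) and ((4*r != -6 -> 6*r <= 12) <-> 9*r < 18).
Before the if: ((r <= g + 2 or 2*r <= 7) -> ((r > -15 <-> 4*r != -14) and (((4/3)*r != -10 -> 2*r <= 6) <-> 3*r < 9))) and ((not (r <= g + 2 or 2*r <= 7)) -> ((3*r > -12 <-> 12*r != -2) and ((4*r != -6 -> 6*r <= 12) <-> 9*r < 18)))
Answer: WP = ((r <= g + 2 or 2*r <= 7) -> ((r > -15 <-> 4*r != -14) and (((4/3)*r != -10 -> 2*r <= 6) <-> 3*r < 9))) and ((not (r <= g + 2 or 2*r <= 7)) -> ((3*r > -12 <-> 12*r != -2) and ((4*r != -6 -> 6*r <= 12) <-> 9*r < 18)))


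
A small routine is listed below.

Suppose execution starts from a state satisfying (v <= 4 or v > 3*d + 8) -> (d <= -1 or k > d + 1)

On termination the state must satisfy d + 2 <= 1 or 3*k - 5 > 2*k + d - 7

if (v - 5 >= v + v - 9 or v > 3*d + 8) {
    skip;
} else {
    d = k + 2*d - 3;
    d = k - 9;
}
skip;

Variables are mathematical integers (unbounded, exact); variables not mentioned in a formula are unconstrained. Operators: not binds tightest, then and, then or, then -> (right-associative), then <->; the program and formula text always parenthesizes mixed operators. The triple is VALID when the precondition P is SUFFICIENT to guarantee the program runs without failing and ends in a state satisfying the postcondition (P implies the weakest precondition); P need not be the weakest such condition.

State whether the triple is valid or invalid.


Working backward. After the program, the postcondition d + 2 <= 1 or 3*k - 5 > 2*k + d - 7 must hold; in canonical form it is d <= -1 or k > d - 2.
Before skip: d <= -1 or k > d - 2
Then branch requires d <= -1 or k > d - 2; else branch requires true.
Before the if: (v <= 4 or v > 3*d + 8) -> (d <= -1 or k > d - 2)
The weakest precondition is (v <= 4 or v > 3*d + 8) -> (d <= -1 or k > d - 2).
Check whether (v <= 4 or v > 3*d + 8) -> (d <= -1 or k > d + 1) implies it.
Every state satisfying the precondition satisfies the weakest precondition: the implication holds.
Answer: valid


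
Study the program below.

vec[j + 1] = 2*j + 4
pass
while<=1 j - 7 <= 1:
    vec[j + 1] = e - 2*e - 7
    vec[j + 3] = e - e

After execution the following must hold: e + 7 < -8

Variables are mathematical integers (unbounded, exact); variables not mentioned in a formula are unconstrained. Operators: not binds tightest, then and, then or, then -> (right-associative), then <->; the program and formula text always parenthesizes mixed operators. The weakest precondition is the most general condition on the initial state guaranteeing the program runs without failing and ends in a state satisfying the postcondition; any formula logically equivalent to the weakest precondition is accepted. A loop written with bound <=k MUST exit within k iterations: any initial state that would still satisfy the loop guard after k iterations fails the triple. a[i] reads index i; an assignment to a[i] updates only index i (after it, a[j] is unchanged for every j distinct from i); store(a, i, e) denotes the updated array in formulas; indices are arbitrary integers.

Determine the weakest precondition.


Working backward. After the program, the postcondition e + 7 < -8 must hold; in canonical form it is e < -15.
Before the loop (bound <=1), unroll the exhaustion recursion (WP_0 = exit-now case; WP_j = one more guarded iteration, up to j = 1):
  WP_0: (not (j <= 8)) and e < -15
  WP_1: (j <= 8 -> ((not (j <= 8)) and e < -15)) and ((not (j <= 8)) -> e < -15)
So before the loop: (j <= 8 -> ((not (j <= 8)) and e < -15)) and ((not (j <= 8)) -> e < -15)
Before skip: (j <= 8 -> ((not (j <= 8)) and e < -15)) and ((not (j <= 8)) -> e < -15)
Before vec[j + 1] := 2*j + 4: (j <= 8 -> ((not (j <= 8)) and e < -15)) and ((not (j <= 8)) -> e < -15)
Answer: WP = (j <= 8 -> ((not (j <= 8)) and e < -15)) and ((not (j <= 8)) -> e < -15)
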